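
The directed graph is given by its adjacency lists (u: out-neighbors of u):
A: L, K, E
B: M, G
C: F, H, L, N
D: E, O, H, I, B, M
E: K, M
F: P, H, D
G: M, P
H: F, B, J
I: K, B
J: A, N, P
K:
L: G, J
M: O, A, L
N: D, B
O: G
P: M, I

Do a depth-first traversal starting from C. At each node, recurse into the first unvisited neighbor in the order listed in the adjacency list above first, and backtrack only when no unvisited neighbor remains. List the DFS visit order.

C -> F -> P -> M -> O -> G -> A -> L -> J -> N -> D -> E -> K -> H -> B -> I

Visit C
C → F
F → P
P → M
M → O
O → G
M → A
A → L
L → J
J → N
N → D
D → E
E → K
D → H
H → B
D → I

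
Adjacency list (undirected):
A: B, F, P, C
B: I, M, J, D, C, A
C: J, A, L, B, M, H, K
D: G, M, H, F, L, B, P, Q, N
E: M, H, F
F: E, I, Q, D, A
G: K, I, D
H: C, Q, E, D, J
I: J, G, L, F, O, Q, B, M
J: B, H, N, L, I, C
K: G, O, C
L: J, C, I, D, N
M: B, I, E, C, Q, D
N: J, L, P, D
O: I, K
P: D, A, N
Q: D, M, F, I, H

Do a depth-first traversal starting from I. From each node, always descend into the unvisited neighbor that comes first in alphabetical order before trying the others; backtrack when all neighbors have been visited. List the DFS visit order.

I -> B -> A -> C -> H -> D -> F -> E -> M -> Q -> G -> K -> O -> L -> J -> N -> P

Visit I
I → B
B → A
A → C
C → H
H → D
D → F
F → E
E → M
M → Q
D → G
G → K
K → O
D → L
L → J
J → N
N → P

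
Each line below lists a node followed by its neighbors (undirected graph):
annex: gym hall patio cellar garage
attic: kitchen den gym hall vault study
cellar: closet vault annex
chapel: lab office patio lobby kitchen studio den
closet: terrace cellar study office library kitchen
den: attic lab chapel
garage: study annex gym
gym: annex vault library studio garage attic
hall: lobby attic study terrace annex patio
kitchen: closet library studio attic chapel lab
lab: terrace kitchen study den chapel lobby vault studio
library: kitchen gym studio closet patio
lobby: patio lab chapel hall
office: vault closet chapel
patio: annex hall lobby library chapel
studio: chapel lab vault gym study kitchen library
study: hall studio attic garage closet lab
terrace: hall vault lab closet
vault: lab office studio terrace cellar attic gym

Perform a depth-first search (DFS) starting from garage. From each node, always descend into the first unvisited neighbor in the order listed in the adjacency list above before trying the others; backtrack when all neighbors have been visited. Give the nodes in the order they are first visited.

garage study hall lobby patio annex gym vault lab terrace closet cellar office chapel kitchen library studio attic den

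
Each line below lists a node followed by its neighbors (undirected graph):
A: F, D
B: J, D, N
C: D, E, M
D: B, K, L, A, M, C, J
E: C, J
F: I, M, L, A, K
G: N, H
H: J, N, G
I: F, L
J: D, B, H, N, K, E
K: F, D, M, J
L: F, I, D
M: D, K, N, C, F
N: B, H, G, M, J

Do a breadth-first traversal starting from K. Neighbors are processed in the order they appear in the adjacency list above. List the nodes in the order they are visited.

K, F, D, M, J, I, L, A, B, C, N, H, E, G

Visit K; enqueue F, D, M, J → queue [F, D, M, J]
Visit F; enqueue I, L, A → queue [D, M, J, I, L, A]
Visit D; enqueue B, C → queue [M, J, I, L, A, B, C]
Visit M; enqueue N → queue [J, I, L, A, B, C, N]
Visit J; enqueue H, E → queue [I, L, A, B, C, N, H, E]
Visit I → queue [L, A, B, C, N, H, E]
Visit L → queue [A, B, C, N, H, E]
Visit A → queue [B, C, N, H, E]
Visit B → queue [C, N, H, E]
Visit C → queue [N, H, E]
Visit N; enqueue G → queue [H, E, G]
Visit H → queue [E, G]
Visit E → queue [G]
Visit G → queue []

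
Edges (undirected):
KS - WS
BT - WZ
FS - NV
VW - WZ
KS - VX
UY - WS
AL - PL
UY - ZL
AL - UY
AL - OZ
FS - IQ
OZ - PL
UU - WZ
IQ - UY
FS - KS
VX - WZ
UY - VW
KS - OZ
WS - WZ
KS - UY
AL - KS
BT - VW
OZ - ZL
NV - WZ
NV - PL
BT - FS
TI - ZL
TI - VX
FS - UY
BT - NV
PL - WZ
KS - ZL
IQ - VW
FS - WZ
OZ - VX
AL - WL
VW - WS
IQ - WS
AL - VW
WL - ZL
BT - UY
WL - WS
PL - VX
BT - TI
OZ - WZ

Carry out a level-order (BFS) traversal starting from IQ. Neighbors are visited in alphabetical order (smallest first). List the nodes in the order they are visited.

IQ, FS, UY, VW, WS, BT, KS, NV, WZ, AL, ZL, WL, TI, OZ, VX, PL, UU

Visit IQ; enqueue FS, UY, VW, WS → queue [FS, UY, VW, WS]
Visit FS; enqueue BT, KS, NV, WZ → queue [UY, VW, WS, BT, KS, NV, WZ]
Visit UY; enqueue AL, ZL → queue [VW, WS, BT, KS, NV, WZ, AL, ZL]
Visit VW → queue [WS, BT, KS, NV, WZ, AL, ZL]
Visit WS; enqueue WL → queue [BT, KS, NV, WZ, AL, ZL, WL]
Visit BT; enqueue TI → queue [KS, NV, WZ, AL, ZL, WL, TI]
Visit KS; enqueue OZ, VX → queue [NV, WZ, AL, ZL, WL, TI, OZ, VX]
Visit NV; enqueue PL → queue [WZ, AL, ZL, WL, TI, OZ, VX, PL]
Visit WZ; enqueue UU → queue [AL, ZL, WL, TI, OZ, VX, PL, UU]
Visit AL → queue [ZL, WL, TI, OZ, VX, PL, UU]
Visit ZL → queue [WL, TI, OZ, VX, PL, UU]
Visit WL → queue [TI, OZ, VX, PL, UU]
Visit TI → queue [OZ, VX, PL, UU]
Visit OZ → queue [VX, PL, UU]
Visit VX → queue [PL, UU]
Visit PL → queue [UU]
Visit UU → queue []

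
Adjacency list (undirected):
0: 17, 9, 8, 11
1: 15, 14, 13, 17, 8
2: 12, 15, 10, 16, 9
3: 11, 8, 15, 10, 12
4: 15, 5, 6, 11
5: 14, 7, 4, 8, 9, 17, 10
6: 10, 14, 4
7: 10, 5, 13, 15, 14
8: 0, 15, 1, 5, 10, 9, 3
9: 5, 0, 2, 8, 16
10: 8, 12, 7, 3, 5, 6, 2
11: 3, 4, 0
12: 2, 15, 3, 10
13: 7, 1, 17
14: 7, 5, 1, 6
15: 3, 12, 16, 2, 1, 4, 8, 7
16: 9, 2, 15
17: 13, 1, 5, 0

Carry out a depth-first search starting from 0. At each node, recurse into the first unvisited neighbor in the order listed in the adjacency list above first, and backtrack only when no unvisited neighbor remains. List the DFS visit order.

Visit 0
0 → 17
17 → 13
13 → 7
7 → 10
10 → 8
8 → 15
15 → 3
3 → 11
11 → 4
4 → 5
5 → 14
14 → 1
14 → 6
5 → 9
9 → 2
2 → 12
2 → 16

0 17 13 7 10 8 15 3 11 4 5 14 1 6 9 2 12 16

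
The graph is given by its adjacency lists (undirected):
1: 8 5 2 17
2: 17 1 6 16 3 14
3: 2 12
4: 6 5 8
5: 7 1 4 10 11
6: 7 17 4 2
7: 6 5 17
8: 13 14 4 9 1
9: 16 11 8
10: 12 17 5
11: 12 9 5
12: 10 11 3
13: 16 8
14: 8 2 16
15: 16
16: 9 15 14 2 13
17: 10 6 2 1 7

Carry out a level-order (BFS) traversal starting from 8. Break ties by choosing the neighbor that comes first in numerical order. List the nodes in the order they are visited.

8 1 4 9 13 14 2 5 17 6 11 16 3 7 10 12 15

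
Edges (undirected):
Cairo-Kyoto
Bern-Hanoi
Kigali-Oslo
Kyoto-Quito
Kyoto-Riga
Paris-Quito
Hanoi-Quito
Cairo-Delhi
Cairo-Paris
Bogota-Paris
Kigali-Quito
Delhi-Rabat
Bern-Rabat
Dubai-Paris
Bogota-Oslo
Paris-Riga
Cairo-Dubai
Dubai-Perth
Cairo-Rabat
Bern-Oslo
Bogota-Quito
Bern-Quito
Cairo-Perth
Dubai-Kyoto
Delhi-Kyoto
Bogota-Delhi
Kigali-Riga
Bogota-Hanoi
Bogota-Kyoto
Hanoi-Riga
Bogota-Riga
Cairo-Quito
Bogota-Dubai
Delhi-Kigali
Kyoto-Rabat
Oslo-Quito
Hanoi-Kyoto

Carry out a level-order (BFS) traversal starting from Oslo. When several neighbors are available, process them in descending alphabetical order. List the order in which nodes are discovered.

Oslo → Quito → Kigali → Bogota → Bern → Paris → Kyoto → Hanoi → Cairo → Riga → Delhi → Dubai → Rabat → Perth

Visit Oslo; enqueue Quito, Kigali, Bogota, Bern → queue [Quito, Kigali, Bogota, Bern]
Visit Quito; enqueue Paris, Kyoto, Hanoi, Cairo → queue [Kigali, Bogota, Bern, Paris, Kyoto, Hanoi, Cairo]
Visit Kigali; enqueue Riga, Delhi → queue [Bogota, Bern, Paris, Kyoto, Hanoi, Cairo, Riga, Delhi]
Visit Bogota; enqueue Dubai → queue [Bern, Paris, Kyoto, Hanoi, Cairo, Riga, Delhi, Dubai]
Visit Bern; enqueue Rabat → queue [Paris, Kyoto, Hanoi, Cairo, Riga, Delhi, Dubai, Rabat]
Visit Paris → queue [Kyoto, Hanoi, Cairo, Riga, Delhi, Dubai, Rabat]
Visit Kyoto → queue [Hanoi, Cairo, Riga, Delhi, Dubai, Rabat]
Visit Hanoi → queue [Cairo, Riga, Delhi, Dubai, Rabat]
Visit Cairo; enqueue Perth → queue [Riga, Delhi, Dubai, Rabat, Perth]
Visit Riga → queue [Delhi, Dubai, Rabat, Perth]
Visit Delhi → queue [Dubai, Rabat, Perth]
Visit Dubai → queue [Rabat, Perth]
Visit Rabat → queue [Perth]
Visit Perth → queue []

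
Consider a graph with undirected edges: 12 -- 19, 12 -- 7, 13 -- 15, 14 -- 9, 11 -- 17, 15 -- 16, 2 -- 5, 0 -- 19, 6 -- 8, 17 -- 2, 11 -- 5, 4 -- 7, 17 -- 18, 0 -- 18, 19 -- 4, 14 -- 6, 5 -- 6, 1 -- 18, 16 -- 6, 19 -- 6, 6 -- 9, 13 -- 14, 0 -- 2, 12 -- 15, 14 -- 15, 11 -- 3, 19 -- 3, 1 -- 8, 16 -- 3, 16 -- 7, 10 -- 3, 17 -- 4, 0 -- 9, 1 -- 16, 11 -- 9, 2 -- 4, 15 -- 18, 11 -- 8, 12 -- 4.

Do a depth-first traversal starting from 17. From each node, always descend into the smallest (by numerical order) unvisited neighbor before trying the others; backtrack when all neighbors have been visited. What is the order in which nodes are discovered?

17 2 0 9 6 5 11 3 10 16 1 8 18 15 12 4 7 19 13 14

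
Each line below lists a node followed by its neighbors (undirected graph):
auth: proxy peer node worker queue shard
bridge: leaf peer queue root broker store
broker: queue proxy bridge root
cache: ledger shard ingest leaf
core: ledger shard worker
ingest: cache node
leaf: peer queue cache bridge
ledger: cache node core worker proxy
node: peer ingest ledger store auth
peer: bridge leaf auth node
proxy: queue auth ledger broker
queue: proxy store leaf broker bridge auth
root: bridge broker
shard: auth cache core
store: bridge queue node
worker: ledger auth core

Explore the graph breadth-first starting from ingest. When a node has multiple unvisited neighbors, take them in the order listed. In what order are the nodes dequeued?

ingest, cache, node, ledger, shard, leaf, peer, store, auth, core, worker, proxy, queue, bridge, broker, root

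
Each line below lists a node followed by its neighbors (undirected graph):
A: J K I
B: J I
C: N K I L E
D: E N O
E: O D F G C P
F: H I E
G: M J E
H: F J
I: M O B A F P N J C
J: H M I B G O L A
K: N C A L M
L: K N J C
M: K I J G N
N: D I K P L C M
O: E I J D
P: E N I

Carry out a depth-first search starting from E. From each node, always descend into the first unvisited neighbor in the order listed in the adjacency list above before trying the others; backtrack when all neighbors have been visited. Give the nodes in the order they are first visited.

E, O, I, M, K, N, D, P, L, J, H, F, B, G, A, C

Visit E
E → O
O → I
I → M
M → K
K → N
N → D
N → P
N → L
L → J
J → H
H → F
J → B
J → G
J → A
L → C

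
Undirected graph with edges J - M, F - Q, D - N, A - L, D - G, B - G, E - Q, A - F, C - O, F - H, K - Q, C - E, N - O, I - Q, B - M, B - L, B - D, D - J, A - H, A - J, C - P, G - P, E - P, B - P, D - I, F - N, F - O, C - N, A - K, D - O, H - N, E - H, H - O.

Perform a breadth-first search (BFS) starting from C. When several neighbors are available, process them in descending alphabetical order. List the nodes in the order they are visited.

C P O N E G B H F D Q M L A J I K

Visit C; enqueue P, O, N, E → queue [P, O, N, E]
Visit P; enqueue G, B → queue [O, N, E, G, B]
Visit O; enqueue H, F, D → queue [N, E, G, B, H, F, D]
Visit N → queue [E, G, B, H, F, D]
Visit E; enqueue Q → queue [G, B, H, F, D, Q]
Visit G → queue [B, H, F, D, Q]
Visit B; enqueue M, L → queue [H, F, D, Q, M, L]
Visit H; enqueue A → queue [F, D, Q, M, L, A]
Visit F → queue [D, Q, M, L, A]
Visit D; enqueue J, I → queue [Q, M, L, A, J, I]
Visit Q; enqueue K → queue [M, L, A, J, I, K]
Visit M → queue [L, A, J, I, K]
Visit L → queue [A, J, I, K]
Visit A → queue [J, I, K]
Visit J → queue [I, K]
Visit I → queue [K]
Visit K → queue []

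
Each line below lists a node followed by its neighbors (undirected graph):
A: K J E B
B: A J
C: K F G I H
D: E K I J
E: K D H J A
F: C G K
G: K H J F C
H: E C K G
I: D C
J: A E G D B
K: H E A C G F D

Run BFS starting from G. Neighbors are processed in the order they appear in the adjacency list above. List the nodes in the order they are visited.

Visit G; enqueue K, H, J, F, C → queue [K, H, J, F, C]
Visit K; enqueue E, A, D → queue [H, J, F, C, E, A, D]
Visit H → queue [J, F, C, E, A, D]
Visit J; enqueue B → queue [F, C, E, A, D, B]
Visit F → queue [C, E, A, D, B]
Visit C; enqueue I → queue [E, A, D, B, I]
Visit E → queue [A, D, B, I]
Visit A → queue [D, B, I]
Visit D → queue [B, I]
Visit B → queue [I]
Visit I → queue []

G, K, H, J, F, C, E, A, D, B, I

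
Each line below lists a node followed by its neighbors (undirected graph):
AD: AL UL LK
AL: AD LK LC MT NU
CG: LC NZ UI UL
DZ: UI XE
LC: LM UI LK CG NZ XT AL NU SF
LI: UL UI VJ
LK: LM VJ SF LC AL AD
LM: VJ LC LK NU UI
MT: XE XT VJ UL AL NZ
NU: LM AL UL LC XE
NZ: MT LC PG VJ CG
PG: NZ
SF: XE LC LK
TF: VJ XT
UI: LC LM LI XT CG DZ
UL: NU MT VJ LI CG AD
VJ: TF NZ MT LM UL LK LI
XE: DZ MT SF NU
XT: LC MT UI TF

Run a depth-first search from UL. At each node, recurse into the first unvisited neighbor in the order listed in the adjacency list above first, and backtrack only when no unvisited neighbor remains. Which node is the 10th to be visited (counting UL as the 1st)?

Visit UL
UL → NU
NU → LM
LM → VJ
VJ → TF
TF → XT
XT → LC
LC → UI
UI → LI
UI → CG
CG → NZ
NZ → MT
MT → XE
XE → DZ
XE → SF
SF → LK
LK → AL
AL → AD
NZ → PG

Visit order: UL, NU, LM, VJ, TF, XT, LC, UI, LI, CG, NZ, MT, XE, DZ, SF, LK, AL, AD, PG

CG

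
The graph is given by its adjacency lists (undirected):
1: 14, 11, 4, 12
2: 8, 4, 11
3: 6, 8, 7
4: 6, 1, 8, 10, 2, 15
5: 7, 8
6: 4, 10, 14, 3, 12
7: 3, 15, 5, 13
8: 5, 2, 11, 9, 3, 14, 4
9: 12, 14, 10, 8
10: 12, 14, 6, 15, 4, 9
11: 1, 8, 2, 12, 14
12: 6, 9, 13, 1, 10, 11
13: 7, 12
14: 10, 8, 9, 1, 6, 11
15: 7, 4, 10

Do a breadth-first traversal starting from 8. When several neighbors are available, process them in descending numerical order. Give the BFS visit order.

8 → 14 → 11 → 9 → 5 → 4 → 3 → 2 → 10 → 6 → 1 → 12 → 7 → 15 → 13

Visit 8; enqueue 14, 11, 9, 5, 4, 3, 2 → queue [14, 11, 9, 5, 4, 3, 2]
Visit 14; enqueue 10, 6, 1 → queue [11, 9, 5, 4, 3, 2, 10, 6, 1]
Visit 11; enqueue 12 → queue [9, 5, 4, 3, 2, 10, 6, 1, 12]
Visit 9 → queue [5, 4, 3, 2, 10, 6, 1, 12]
Visit 5; enqueue 7 → queue [4, 3, 2, 10, 6, 1, 12, 7]
Visit 4; enqueue 15 → queue [3, 2, 10, 6, 1, 12, 7, 15]
Visit 3 → queue [2, 10, 6, 1, 12, 7, 15]
Visit 2 → queue [10, 6, 1, 12, 7, 15]
Visit 10 → queue [6, 1, 12, 7, 15]
Visit 6 → queue [1, 12, 7, 15]
Visit 1 → queue [12, 7, 15]
Visit 12; enqueue 13 → queue [7, 15, 13]
Visit 7 → queue [15, 13]
Visit 15 → queue [13]
Visit 13 → queue []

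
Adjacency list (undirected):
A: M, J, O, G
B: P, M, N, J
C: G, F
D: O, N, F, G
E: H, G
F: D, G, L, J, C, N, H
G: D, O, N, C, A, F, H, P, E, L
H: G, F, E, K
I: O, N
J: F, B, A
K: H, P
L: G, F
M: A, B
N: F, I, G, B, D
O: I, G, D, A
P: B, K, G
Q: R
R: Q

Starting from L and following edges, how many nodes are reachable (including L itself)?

16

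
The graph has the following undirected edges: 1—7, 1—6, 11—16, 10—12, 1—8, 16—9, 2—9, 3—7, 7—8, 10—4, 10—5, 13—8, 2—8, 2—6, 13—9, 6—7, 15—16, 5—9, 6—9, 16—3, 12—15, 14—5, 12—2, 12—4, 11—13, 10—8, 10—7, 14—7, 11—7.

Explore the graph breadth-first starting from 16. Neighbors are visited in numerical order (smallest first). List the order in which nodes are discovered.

Visit 16; enqueue 3, 9, 11, 15 → queue [3, 9, 11, 15]
Visit 3; enqueue 7 → queue [9, 11, 15, 7]
Visit 9; enqueue 2, 5, 6, 13 → queue [11, 15, 7, 2, 5, 6, 13]
Visit 11 → queue [15, 7, 2, 5, 6, 13]
Visit 15; enqueue 12 → queue [7, 2, 5, 6, 13, 12]
Visit 7; enqueue 1, 8, 10, 14 → queue [2, 5, 6, 13, 12, 1, 8, 10, 14]
Visit 2 → queue [5, 6, 13, 12, 1, 8, 10, 14]
Visit 5 → queue [6, 13, 12, 1, 8, 10, 14]
Visit 6 → queue [13, 12, 1, 8, 10, 14]
Visit 13 → queue [12, 1, 8, 10, 14]
Visit 12; enqueue 4 → queue [1, 8, 10, 14, 4]
Visit 1 → queue [8, 10, 14, 4]
Visit 8 → queue [10, 14, 4]
Visit 10 → queue [14, 4]
Visit 14 → queue [4]
Visit 4 → queue []

16 -> 3 -> 9 -> 11 -> 15 -> 7 -> 2 -> 5 -> 6 -> 13 -> 12 -> 1 -> 8 -> 10 -> 14 -> 4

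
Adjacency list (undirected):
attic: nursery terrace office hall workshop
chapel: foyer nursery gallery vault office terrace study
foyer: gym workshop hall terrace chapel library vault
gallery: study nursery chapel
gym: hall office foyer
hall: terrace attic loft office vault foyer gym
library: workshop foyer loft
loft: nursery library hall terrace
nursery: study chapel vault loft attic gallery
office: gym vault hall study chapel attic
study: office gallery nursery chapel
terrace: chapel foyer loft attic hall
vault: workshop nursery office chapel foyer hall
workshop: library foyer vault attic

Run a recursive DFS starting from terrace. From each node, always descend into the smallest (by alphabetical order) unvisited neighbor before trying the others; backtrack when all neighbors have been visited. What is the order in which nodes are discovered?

Visit terrace
terrace → attic
attic → hall
hall → foyer
foyer → chapel
chapel → gallery
gallery → nursery
nursery → loft
loft → library
library → workshop
workshop → vault
vault → office
office → gym
office → study

terrace, attic, hall, foyer, chapel, gallery, nursery, loft, library, workshop, vault, office, gym, study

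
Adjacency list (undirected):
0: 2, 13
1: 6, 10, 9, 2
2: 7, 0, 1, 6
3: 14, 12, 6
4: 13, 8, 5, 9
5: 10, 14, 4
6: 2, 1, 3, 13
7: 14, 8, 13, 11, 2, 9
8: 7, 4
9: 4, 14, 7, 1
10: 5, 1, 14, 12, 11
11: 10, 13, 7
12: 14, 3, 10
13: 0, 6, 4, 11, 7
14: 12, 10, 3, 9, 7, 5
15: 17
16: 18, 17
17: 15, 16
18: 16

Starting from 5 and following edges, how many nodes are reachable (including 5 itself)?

15

BFS from 5 visits: 5, 10, 14, 4, 1, 12, 11, 3, 9, 7, 13, 8, 6, 2, 0
Reachable nodes: 15 of 19 total.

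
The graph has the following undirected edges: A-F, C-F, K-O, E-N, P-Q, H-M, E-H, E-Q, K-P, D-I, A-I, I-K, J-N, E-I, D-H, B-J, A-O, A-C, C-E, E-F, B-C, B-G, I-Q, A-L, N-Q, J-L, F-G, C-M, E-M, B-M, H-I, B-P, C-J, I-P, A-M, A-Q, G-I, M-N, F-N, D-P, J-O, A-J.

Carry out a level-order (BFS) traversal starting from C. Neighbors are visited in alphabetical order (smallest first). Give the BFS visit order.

Visit C; enqueue A, B, E, F, J, M → queue [A, B, E, F, J, M]
Visit A; enqueue I, L, O, Q → queue [B, E, F, J, M, I, L, O, Q]
Visit B; enqueue G, P → queue [E, F, J, M, I, L, O, Q, G, P]
Visit E; enqueue H, N → queue [F, J, M, I, L, O, Q, G, P, H, N]
Visit F → queue [J, M, I, L, O, Q, G, P, H, N]
Visit J → queue [M, I, L, O, Q, G, P, H, N]
Visit M → queue [I, L, O, Q, G, P, H, N]
Visit I; enqueue D, K → queue [L, O, Q, G, P, H, N, D, K]
Visit L → queue [O, Q, G, P, H, N, D, K]
Visit O → queue [Q, G, P, H, N, D, K]
Visit Q → queue [G, P, H, N, D, K]
Visit G → queue [P, H, N, D, K]
Visit P → queue [H, N, D, K]
Visit H → queue [N, D, K]
Visit N → queue [D, K]
Visit D → queue [K]
Visit K → queue []

C → A → B → E → F → J → M → I → L → O → Q → G → P → H → N → D → K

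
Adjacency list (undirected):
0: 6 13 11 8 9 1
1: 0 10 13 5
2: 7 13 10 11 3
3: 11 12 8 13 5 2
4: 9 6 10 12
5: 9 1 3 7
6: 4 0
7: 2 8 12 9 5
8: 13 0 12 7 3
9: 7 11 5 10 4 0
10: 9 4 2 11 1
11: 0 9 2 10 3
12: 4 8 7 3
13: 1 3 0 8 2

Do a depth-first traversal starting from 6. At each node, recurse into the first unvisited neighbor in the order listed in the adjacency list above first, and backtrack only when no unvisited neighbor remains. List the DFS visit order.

6, 4, 9, 7, 2, 13, 1, 0, 11, 10, 3, 12, 8, 5

Visit 6
6 → 4
4 → 9
9 → 7
7 → 2
2 → 13
13 → 1
1 → 0
0 → 11
11 → 10
11 → 3
3 → 12
12 → 8
3 → 5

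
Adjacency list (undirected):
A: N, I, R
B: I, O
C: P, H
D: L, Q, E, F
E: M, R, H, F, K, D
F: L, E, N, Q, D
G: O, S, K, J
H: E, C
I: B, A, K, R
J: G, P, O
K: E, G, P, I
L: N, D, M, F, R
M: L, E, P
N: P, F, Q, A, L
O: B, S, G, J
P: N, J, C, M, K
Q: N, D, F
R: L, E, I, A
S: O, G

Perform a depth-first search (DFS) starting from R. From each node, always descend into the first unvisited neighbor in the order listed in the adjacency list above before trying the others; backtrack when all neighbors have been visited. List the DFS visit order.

R L N P J G O B I A K E M H C F Q D S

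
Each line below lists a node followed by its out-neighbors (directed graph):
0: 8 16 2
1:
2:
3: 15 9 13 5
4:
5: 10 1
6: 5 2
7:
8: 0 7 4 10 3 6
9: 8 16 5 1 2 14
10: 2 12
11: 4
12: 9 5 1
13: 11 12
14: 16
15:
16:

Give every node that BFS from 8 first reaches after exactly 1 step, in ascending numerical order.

0, 3, 4, 6, 7, 10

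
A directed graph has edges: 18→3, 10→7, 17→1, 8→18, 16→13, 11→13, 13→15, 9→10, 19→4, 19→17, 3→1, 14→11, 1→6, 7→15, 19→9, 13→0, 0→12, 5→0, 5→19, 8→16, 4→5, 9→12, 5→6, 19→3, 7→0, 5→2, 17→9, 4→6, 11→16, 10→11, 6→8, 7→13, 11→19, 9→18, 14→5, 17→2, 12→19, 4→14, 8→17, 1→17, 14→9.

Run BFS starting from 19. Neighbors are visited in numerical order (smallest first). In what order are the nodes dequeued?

Visit 19; enqueue 3, 4, 9, 17 → queue [3, 4, 9, 17]
Visit 3; enqueue 1 → queue [4, 9, 17, 1]
Visit 4; enqueue 5, 6, 14 → queue [9, 17, 1, 5, 6, 14]
Visit 9; enqueue 10, 12, 18 → queue [17, 1, 5, 6, 14, 10, 12, 18]
Visit 17; enqueue 2 → queue [1, 5, 6, 14, 10, 12, 18, 2]
Visit 1 → queue [5, 6, 14, 10, 12, 18, 2]
Visit 5; enqueue 0 → queue [6, 14, 10, 12, 18, 2, 0]
Visit 6; enqueue 8 → queue [14, 10, 12, 18, 2, 0, 8]
Visit 14; enqueue 11 → queue [10, 12, 18, 2, 0, 8, 11]
Visit 10; enqueue 7 → queue [12, 18, 2, 0, 8, 11, 7]
Visit 12 → queue [18, 2, 0, 8, 11, 7]
Visit 18 → queue [2, 0, 8, 11, 7]
Visit 2 → queue [0, 8, 11, 7]
Visit 0 → queue [8, 11, 7]
Visit 8; enqueue 16 → queue [11, 7, 16]
Visit 11; enqueue 13 → queue [7, 16, 13]
Visit 7; enqueue 15 → queue [16, 13, 15]
Visit 16 → queue [13, 15]
Visit 13 → queue [15]
Visit 15 → queue []

19, 3, 4, 9, 17, 1, 5, 6, 14, 10, 12, 18, 2, 0, 8, 11, 7, 16, 13, 15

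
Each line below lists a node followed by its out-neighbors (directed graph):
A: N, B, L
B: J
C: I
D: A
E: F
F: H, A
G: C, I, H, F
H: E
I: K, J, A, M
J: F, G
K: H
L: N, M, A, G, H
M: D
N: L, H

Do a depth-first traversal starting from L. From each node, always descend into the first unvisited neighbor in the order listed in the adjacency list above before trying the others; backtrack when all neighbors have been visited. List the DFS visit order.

L, N, H, E, F, A, B, J, G, C, I, K, M, D

Visit L
L → N
N → H
H → E
E → F
F → A
A → B
B → J
J → G
G → C
C → I
I → K
I → M
M → D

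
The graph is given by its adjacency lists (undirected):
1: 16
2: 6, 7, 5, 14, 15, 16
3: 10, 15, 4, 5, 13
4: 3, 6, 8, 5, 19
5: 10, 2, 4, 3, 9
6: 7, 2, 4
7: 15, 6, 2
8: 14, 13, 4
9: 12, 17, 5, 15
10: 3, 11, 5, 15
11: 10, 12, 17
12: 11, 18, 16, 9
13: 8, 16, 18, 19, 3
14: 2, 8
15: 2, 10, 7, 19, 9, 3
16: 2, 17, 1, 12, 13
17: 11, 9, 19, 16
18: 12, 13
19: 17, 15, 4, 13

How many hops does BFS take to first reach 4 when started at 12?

3

Level 0: 12
Level 1: 9, 11, 16, 18
Level 2: 1, 2, 5, 10, 13, 15, 17
Level 3: 3, 4, 6, 7, 8, 14, 19
4 first appears at level 3.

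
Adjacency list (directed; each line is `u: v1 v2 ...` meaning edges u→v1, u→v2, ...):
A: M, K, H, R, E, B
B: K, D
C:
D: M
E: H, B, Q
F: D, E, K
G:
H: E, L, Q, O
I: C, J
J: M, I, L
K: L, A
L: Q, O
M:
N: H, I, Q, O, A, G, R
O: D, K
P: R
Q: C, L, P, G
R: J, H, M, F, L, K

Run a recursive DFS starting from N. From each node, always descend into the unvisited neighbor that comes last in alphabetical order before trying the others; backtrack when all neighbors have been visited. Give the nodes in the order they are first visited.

Visit N
N → R
R → M
R → L
L → Q
Q → P
Q → G
Q → C
L → O
O → K
K → A
A → H
H → E
E → B
B → D
R → J
J → I
R → F

N R M L Q P G C O K A H E B D J I F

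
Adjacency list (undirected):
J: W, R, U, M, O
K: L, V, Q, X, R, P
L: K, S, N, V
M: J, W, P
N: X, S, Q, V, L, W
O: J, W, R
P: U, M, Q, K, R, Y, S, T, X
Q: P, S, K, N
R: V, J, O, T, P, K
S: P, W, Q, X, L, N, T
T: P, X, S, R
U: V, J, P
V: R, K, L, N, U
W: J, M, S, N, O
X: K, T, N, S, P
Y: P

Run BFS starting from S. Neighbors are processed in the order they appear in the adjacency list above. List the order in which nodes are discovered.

S, P, W, Q, X, L, N, T, U, M, K, R, Y, J, O, V

Visit S; enqueue P, W, Q, X, L, N, T → queue [P, W, Q, X, L, N, T]
Visit P; enqueue U, M, K, R, Y → queue [W, Q, X, L, N, T, U, M, K, R, Y]
Visit W; enqueue J, O → queue [Q, X, L, N, T, U, M, K, R, Y, J, O]
Visit Q → queue [X, L, N, T, U, M, K, R, Y, J, O]
Visit X → queue [L, N, T, U, M, K, R, Y, J, O]
Visit L; enqueue V → queue [N, T, U, M, K, R, Y, J, O, V]
Visit N → queue [T, U, M, K, R, Y, J, O, V]
Visit T → queue [U, M, K, R, Y, J, O, V]
Visit U → queue [M, K, R, Y, J, O, V]
Visit M → queue [K, R, Y, J, O, V]
Visit K → queue [R, Y, J, O, V]
Visit R → queue [Y, J, O, V]
Visit Y → queue [J, O, V]
Visit J → queue [O, V]
Visit O → queue [V]
Visit V → queue []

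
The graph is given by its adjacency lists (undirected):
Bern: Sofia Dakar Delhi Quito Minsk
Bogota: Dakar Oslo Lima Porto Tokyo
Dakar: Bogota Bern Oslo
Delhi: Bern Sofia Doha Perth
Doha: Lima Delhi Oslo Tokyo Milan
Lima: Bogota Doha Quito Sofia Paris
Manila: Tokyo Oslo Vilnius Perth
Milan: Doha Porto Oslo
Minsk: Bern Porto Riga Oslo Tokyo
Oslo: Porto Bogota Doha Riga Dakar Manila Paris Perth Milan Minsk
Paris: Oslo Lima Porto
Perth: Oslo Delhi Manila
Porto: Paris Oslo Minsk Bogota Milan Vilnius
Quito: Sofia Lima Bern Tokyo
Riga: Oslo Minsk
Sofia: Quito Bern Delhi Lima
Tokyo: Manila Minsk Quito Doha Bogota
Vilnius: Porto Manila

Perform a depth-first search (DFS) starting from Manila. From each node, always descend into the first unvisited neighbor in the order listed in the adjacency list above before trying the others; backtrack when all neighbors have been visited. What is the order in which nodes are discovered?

Manila -> Tokyo -> Minsk -> Bern -> Sofia -> Quito -> Lima -> Bogota -> Dakar -> Oslo -> Porto -> Paris -> Milan -> Doha -> Delhi -> Perth -> Vilnius -> Riga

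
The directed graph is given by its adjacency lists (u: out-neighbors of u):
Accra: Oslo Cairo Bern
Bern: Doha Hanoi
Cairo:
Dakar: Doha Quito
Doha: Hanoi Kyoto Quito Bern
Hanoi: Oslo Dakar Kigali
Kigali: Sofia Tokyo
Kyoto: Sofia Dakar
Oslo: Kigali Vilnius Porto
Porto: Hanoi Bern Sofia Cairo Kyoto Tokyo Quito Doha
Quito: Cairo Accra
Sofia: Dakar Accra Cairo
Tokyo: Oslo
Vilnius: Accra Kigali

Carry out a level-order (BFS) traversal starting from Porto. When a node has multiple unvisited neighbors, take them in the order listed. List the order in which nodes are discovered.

Visit Porto; enqueue Hanoi, Bern, Sofia, Cairo, Kyoto, Tokyo, Quito, Doha → queue [Hanoi, Bern, Sofia, Cairo, Kyoto, Tokyo, Quito, Doha]
Visit Hanoi; enqueue Oslo, Dakar, Kigali → queue [Bern, Sofia, Cairo, Kyoto, Tokyo, Quito, Doha, Oslo, Dakar, Kigali]
Visit Bern → queue [Sofia, Cairo, Kyoto, Tokyo, Quito, Doha, Oslo, Dakar, Kigali]
Visit Sofia; enqueue Accra → queue [Cairo, Kyoto, Tokyo, Quito, Doha, Oslo, Dakar, Kigali, Accra]
Visit Cairo → queue [Kyoto, Tokyo, Quito, Doha, Oslo, Dakar, Kigali, Accra]
Visit Kyoto → queue [Tokyo, Quito, Doha, Oslo, Dakar, Kigali, Accra]
Visit Tokyo → queue [Quito, Doha, Oslo, Dakar, Kigali, Accra]
Visit Quito → queue [Doha, Oslo, Dakar, Kigali, Accra]
Visit Doha → queue [Oslo, Dakar, Kigali, Accra]
Visit Oslo; enqueue Vilnius → queue [Dakar, Kigali, Accra, Vilnius]
Visit Dakar → queue [Kigali, Accra, Vilnius]
Visit Kigali → queue [Accra, Vilnius]
Visit Accra → queue [Vilnius]
Visit Vilnius → queue []

Porto Hanoi Bern Sofia Cairo Kyoto Tokyo Quito Doha Oslo Dakar Kigali Accra Vilnius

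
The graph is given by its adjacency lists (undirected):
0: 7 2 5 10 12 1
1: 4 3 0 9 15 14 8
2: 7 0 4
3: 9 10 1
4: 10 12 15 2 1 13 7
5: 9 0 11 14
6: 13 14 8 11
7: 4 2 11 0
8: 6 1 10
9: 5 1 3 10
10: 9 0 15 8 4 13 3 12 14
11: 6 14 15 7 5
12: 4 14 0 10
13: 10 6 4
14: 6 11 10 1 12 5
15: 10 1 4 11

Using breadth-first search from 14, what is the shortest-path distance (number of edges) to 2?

3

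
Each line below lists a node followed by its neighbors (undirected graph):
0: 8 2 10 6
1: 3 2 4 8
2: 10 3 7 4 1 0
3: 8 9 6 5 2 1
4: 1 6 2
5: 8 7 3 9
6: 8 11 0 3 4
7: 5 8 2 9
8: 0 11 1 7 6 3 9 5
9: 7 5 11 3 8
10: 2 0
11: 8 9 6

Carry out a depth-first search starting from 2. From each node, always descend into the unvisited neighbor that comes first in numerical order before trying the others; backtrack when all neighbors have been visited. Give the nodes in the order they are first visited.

Visit 2
2 → 0
0 → 6
6 → 3
3 → 1
1 → 4
1 → 8
8 → 5
5 → 7
7 → 9
9 → 11
0 → 10

2 -> 0 -> 6 -> 3 -> 1 -> 4 -> 8 -> 5 -> 7 -> 9 -> 11 -> 10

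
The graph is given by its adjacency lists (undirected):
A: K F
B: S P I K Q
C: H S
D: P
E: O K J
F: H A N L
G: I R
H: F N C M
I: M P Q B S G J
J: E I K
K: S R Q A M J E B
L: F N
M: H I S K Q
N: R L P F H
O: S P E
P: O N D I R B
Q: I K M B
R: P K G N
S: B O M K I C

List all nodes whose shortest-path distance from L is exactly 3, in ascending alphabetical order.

B, C, D, G, I, K, M, O

Level 0: L
Level 1: F, N
Level 2: A, H, P, R
Level 3: B, C, D, G, I, K, M, O
Level 4: E, J, Q, S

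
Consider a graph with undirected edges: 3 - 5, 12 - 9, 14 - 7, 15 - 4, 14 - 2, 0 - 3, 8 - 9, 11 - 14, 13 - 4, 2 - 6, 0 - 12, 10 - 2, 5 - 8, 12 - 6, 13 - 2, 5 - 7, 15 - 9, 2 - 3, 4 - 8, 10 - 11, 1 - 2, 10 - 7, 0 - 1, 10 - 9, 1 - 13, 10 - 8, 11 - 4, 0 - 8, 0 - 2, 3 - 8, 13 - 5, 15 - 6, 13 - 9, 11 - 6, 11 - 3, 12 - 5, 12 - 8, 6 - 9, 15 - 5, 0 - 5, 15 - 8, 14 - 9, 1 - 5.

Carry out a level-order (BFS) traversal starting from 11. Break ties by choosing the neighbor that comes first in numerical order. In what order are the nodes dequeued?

11, 3, 4, 6, 10, 14, 0, 2, 5, 8, 13, 15, 9, 12, 7, 1

Visit 11; enqueue 3, 4, 6, 10, 14 → queue [3, 4, 6, 10, 14]
Visit 3; enqueue 0, 2, 5, 8 → queue [4, 6, 10, 14, 0, 2, 5, 8]
Visit 4; enqueue 13, 15 → queue [6, 10, 14, 0, 2, 5, 8, 13, 15]
Visit 6; enqueue 9, 12 → queue [10, 14, 0, 2, 5, 8, 13, 15, 9, 12]
Visit 10; enqueue 7 → queue [14, 0, 2, 5, 8, 13, 15, 9, 12, 7]
Visit 14 → queue [0, 2, 5, 8, 13, 15, 9, 12, 7]
Visit 0; enqueue 1 → queue [2, 5, 8, 13, 15, 9, 12, 7, 1]
Visit 2 → queue [5, 8, 13, 15, 9, 12, 7, 1]
Visit 5 → queue [8, 13, 15, 9, 12, 7, 1]
Visit 8 → queue [13, 15, 9, 12, 7, 1]
Visit 13 → queue [15, 9, 12, 7, 1]
Visit 15 → queue [9, 12, 7, 1]
Visit 9 → queue [12, 7, 1]
Visit 12 → queue [7, 1]
Visit 7 → queue [1]
Visit 1 → queue []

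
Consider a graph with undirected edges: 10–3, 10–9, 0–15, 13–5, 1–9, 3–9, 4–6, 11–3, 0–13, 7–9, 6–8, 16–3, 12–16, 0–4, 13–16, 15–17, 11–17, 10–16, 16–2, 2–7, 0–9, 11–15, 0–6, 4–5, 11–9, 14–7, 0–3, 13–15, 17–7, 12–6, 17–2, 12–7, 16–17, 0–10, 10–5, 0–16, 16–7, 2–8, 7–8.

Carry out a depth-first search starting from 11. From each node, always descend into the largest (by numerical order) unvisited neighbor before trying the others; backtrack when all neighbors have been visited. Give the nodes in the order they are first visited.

Visit 11
11 → 17
17 → 16
16 → 13
13 → 15
15 → 0
0 → 10
10 → 9
9 → 7
7 → 14
7 → 12
12 → 6
6 → 8
8 → 2
6 → 4
4 → 5
9 → 3
9 → 1

11 → 17 → 16 → 13 → 15 → 0 → 10 → 9 → 7 → 14 → 12 → 6 → 8 → 2 → 4 → 5 → 3 → 1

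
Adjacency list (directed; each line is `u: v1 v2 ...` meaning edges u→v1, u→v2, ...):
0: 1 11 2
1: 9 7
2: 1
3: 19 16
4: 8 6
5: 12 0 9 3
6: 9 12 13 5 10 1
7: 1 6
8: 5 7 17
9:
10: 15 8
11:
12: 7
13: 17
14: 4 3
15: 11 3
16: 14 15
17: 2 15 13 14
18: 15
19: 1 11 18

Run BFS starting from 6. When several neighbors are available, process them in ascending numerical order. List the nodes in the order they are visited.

6 1 5 9 10 12 13 7 0 3 8 15 17 2 11 16 19 14 18 4

Visit 6; enqueue 1, 5, 9, 10, 12, 13 → queue [1, 5, 9, 10, 12, 13]
Visit 1; enqueue 7 → queue [5, 9, 10, 12, 13, 7]
Visit 5; enqueue 0, 3 → queue [9, 10, 12, 13, 7, 0, 3]
Visit 9 → queue [10, 12, 13, 7, 0, 3]
Visit 10; enqueue 8, 15 → queue [12, 13, 7, 0, 3, 8, 15]
Visit 12 → queue [13, 7, 0, 3, 8, 15]
Visit 13; enqueue 17 → queue [7, 0, 3, 8, 15, 17]
Visit 7 → queue [0, 3, 8, 15, 17]
Visit 0; enqueue 2, 11 → queue [3, 8, 15, 17, 2, 11]
Visit 3; enqueue 16, 19 → queue [8, 15, 17, 2, 11, 16, 19]
Visit 8 → queue [15, 17, 2, 11, 16, 19]
Visit 15 → queue [17, 2, 11, 16, 19]
Visit 17; enqueue 14 → queue [2, 11, 16, 19, 14]
Visit 2 → queue [11, 16, 19, 14]
Visit 11 → queue [16, 19, 14]
Visit 16 → queue [19, 14]
Visit 19; enqueue 18 → queue [14, 18]
Visit 14; enqueue 4 → queue [18, 4]
Visit 18 → queue [4]
Visit 4 → queue []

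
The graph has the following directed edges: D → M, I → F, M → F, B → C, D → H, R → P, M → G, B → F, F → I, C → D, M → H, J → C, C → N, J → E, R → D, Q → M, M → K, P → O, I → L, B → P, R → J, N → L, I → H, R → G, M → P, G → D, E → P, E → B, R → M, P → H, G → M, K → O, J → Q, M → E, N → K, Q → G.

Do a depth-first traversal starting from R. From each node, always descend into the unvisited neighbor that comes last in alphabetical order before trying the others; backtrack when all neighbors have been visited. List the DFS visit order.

Visit R
R → P
P → O
P → H
R → M
M → K
M → G
G → D
M → F
F → I
I → L
M → E
E → B
B → C
C → N
R → J
J → Q

R P O H M K G D F I L E B C N J Q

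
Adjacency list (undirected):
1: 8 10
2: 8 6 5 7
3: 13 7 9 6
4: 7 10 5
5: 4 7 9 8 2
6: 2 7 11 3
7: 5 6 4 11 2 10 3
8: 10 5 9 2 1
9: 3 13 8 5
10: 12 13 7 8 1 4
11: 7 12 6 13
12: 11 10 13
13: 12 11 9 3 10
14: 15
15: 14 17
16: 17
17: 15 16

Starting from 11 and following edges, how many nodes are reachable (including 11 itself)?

BFS from 11 visits: 11, 7, 12, 6, 13, 5, 4, 2, 10, 3, 9, 8, 1
Reachable nodes: 13 of 17 total.

13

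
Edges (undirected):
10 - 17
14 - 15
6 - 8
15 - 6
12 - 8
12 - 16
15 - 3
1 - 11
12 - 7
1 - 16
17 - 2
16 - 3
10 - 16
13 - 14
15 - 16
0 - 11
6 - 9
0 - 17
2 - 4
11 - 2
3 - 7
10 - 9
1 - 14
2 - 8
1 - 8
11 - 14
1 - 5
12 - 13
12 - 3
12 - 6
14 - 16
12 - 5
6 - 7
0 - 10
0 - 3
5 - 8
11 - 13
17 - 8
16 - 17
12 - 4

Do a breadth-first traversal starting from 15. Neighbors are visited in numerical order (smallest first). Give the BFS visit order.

Visit 15; enqueue 3, 6, 14, 16 → queue [3, 6, 14, 16]
Visit 3; enqueue 0, 7, 12 → queue [6, 14, 16, 0, 7, 12]
Visit 6; enqueue 8, 9 → queue [14, 16, 0, 7, 12, 8, 9]
Visit 14; enqueue 1, 11, 13 → queue [16, 0, 7, 12, 8, 9, 1, 11, 13]
Visit 16; enqueue 10, 17 → queue [0, 7, 12, 8, 9, 1, 11, 13, 10, 17]
Visit 0 → queue [7, 12, 8, 9, 1, 11, 13, 10, 17]
Visit 7 → queue [12, 8, 9, 1, 11, 13, 10, 17]
Visit 12; enqueue 4, 5 → queue [8, 9, 1, 11, 13, 10, 17, 4, 5]
Visit 8; enqueue 2 → queue [9, 1, 11, 13, 10, 17, 4, 5, 2]
Visit 9 → queue [1, 11, 13, 10, 17, 4, 5, 2]
Visit 1 → queue [11, 13, 10, 17, 4, 5, 2]
Visit 11 → queue [13, 10, 17, 4, 5, 2]
Visit 13 → queue [10, 17, 4, 5, 2]
Visit 10 → queue [17, 4, 5, 2]
Visit 17 → queue [4, 5, 2]
Visit 4 → queue [5, 2]
Visit 5 → queue [2]
Visit 2 → queue []

15 -> 3 -> 6 -> 14 -> 16 -> 0 -> 7 -> 12 -> 8 -> 9 -> 1 -> 11 -> 13 -> 10 -> 17 -> 4 -> 5 -> 2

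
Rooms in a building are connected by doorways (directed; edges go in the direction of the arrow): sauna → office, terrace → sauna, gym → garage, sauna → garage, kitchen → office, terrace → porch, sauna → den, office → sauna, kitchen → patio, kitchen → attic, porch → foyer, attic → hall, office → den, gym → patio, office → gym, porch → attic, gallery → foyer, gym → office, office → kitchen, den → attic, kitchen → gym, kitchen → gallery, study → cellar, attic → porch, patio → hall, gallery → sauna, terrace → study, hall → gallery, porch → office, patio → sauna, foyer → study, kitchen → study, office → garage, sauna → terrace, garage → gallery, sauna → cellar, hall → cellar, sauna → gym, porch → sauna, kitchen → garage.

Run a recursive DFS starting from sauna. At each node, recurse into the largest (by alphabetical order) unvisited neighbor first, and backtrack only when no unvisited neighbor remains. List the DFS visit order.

sauna, terrace, study, cellar, porch, office, kitchen, patio, hall, gallery, foyer, gym, garage, attic, den

Visit sauna
sauna → terrace
terrace → study
study → cellar
terrace → porch
porch → office
office → kitchen
kitchen → patio
patio → hall
hall → gallery
gallery → foyer
kitchen → gym
gym → garage
kitchen → attic
office → den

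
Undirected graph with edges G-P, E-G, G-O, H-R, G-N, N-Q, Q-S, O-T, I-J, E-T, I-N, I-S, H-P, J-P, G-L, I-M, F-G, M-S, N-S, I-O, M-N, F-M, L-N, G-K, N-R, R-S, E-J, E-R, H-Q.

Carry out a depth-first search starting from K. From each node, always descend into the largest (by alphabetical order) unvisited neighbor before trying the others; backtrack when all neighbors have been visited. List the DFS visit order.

Visit K
K → G
G → P
P → J
J → I
I → S
S → R
R → N
N → Q
Q → H
N → M
M → F
N → L
R → E
E → T
T → O

K -> G -> P -> J -> I -> S -> R -> N -> Q -> H -> M -> F -> L -> E -> T -> O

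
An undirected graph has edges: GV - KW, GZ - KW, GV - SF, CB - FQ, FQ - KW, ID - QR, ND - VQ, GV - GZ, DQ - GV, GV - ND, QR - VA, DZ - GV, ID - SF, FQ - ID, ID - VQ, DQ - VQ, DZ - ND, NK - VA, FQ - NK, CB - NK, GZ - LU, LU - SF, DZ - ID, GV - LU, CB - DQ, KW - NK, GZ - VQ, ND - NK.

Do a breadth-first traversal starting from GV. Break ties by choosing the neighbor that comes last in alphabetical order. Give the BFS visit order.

GV SF ND LU KW GZ DZ DQ ID VQ NK FQ CB QR VA

Visit GV; enqueue SF, ND, LU, KW, GZ, DZ, DQ → queue [SF, ND, LU, KW, GZ, DZ, DQ]
Visit SF; enqueue ID → queue [ND, LU, KW, GZ, DZ, DQ, ID]
Visit ND; enqueue VQ, NK → queue [LU, KW, GZ, DZ, DQ, ID, VQ, NK]
Visit LU → queue [KW, GZ, DZ, DQ, ID, VQ, NK]
Visit KW; enqueue FQ → queue [GZ, DZ, DQ, ID, VQ, NK, FQ]
Visit GZ → queue [DZ, DQ, ID, VQ, NK, FQ]
Visit DZ → queue [DQ, ID, VQ, NK, FQ]
Visit DQ; enqueue CB → queue [ID, VQ, NK, FQ, CB]
Visit ID; enqueue QR → queue [VQ, NK, FQ, CB, QR]
Visit VQ → queue [NK, FQ, CB, QR]
Visit NK; enqueue VA → queue [FQ, CB, QR, VA]
Visit FQ → queue [CB, QR, VA]
Visit CB → queue [QR, VA]
Visit QR → queue [VA]
Visit VA → queue []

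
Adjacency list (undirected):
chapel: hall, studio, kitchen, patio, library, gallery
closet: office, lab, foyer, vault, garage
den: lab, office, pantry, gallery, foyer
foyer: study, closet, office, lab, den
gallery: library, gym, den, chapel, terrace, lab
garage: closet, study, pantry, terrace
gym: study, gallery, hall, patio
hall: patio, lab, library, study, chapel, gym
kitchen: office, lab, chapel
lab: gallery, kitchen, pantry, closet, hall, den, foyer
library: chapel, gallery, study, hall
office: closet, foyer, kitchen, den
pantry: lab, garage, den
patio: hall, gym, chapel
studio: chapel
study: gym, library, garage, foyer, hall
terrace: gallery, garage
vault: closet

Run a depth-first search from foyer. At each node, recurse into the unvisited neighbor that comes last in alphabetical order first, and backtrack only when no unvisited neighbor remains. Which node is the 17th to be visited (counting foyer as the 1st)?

chapel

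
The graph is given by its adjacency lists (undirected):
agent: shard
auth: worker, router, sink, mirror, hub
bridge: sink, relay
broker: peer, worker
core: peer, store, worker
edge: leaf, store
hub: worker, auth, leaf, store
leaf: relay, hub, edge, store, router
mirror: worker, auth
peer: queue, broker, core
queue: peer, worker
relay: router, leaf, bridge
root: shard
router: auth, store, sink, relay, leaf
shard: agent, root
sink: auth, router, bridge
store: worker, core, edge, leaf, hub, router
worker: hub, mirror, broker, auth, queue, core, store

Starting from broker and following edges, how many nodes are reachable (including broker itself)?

BFS from broker visits: broker, peer, worker, queue, core, hub, mirror, auth, store, leaf, router, sink, edge, relay, bridge
Reachable nodes: 15 of 18 total.

15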